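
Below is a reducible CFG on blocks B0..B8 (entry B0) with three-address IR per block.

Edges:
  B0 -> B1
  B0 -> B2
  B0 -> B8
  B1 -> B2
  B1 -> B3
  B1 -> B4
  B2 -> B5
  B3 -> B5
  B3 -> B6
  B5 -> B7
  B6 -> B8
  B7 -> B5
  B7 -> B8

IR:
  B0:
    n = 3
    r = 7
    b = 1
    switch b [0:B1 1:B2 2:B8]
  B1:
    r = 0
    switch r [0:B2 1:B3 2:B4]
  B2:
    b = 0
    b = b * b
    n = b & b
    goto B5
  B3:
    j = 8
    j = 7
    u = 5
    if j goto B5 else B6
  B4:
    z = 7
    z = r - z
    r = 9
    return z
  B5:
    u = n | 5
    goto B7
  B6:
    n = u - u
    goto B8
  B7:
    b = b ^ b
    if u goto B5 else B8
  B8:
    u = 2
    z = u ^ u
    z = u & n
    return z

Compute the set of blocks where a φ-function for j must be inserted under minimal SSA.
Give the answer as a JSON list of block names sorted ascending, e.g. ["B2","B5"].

idom tree: B1←B0 B2←B0 B3←B1 B4←B1 B5←B0 B6←B3 B7←B5 B8←B0
Dom at joins:
  B2: preds {B0,B1}: {B0} ∩ {B0,B1} = {B0}; idom=B0
  B5: preds {B2,B3,B7}: {B0,B2} ∩ {B0,B1,B3} ∩ {B0,B5,B7} = {B0}; idom=B0
  B8: preds {B0,B6,B7}: {B0} ∩ {B0,B1,B3,B6} ∩ {B0,B5,B7} = {B0}; idom=B0

DF walk-up:
  B2←B0: walk · to B0
  B2←B1: walk B1 to B0
  B5←B2: walk B2 to B0
  B5←B3: walk B3→B1 to B0
  B5←B7: walk B7→B5 to B0
  B8←B0: walk · to B0
  B8←B6: walk B6→B3→B1 to B0
  B8←B7: walk B7→B5 to B0
  B0 → ∅
  B1 → {B2,B5,B8}
  B2 → {B5}
  B3 → {B5,B8}
  B4 → ∅
  B5 → {B5,B8}
  B6 → {B8}
  B7 → {B5,B8}
  B8 → ∅

φ for j: defs {B3}
  DF⁺ = {B5,B8}

Answer: ["B5", "B8"]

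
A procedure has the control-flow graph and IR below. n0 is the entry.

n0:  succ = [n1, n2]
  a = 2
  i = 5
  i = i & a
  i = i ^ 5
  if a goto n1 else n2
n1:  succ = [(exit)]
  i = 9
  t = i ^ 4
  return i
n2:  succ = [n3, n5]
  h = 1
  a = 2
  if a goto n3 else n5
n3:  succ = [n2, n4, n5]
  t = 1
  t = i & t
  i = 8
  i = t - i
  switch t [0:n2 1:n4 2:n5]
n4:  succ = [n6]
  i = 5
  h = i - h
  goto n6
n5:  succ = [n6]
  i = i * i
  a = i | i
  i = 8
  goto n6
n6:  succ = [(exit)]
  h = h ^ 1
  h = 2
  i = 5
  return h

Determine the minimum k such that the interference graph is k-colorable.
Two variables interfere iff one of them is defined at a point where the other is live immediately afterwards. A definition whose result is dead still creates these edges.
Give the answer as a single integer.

Per-block:
  n0: {a,i} / ∅
  n1: {i,t} / ∅
  n2: {a,h} / ∅
  n3: {i,t} / {i}
  n4: {h,i} / {h}
  n5: {a,i} / {i}
  n6: {h,i} / {h}

Liveness:
  n0 li=∅ lo={i}
  n1 li=∅ lo=∅
  n2 li={i} lo={h,i}
  n3 li={h,i} lo={h,i}
  n4 li={h} lo={h}
  n5 li={h,i} lo={h}
  n6 li={h} lo=∅

Conflict graph:
  a — {h,i}
  h — {a,i,t}
  i — {a,h,t}
  t — {h,i}

Colouring:
  lower bound: {a,h,i} mutually conflict ⇒ χ ≥ 3
  3-colouring: r0={h}  r1={i}  r2={a,t}
  χ = 3

Answer: 3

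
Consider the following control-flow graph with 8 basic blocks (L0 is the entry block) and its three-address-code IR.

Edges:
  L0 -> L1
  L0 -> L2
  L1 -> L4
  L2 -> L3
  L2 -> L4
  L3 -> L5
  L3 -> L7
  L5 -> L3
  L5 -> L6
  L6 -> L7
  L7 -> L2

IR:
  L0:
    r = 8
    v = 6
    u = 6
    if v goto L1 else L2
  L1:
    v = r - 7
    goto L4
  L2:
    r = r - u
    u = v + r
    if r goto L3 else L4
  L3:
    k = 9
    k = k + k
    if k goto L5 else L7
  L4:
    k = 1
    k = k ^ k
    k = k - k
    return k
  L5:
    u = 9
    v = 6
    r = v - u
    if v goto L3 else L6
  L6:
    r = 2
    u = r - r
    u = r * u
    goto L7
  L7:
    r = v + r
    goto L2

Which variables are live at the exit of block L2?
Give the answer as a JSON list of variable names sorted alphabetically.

def/use:
  L0: {r,u,v} / ∅
  L1: {v} / {r}
  L2: {r,u} / {r,u,v}
  L3: {k} / ∅
  L4: {k} / ∅
  L5: {r,u,v} / ∅
  L6: {r,u} / ∅
  L7: {r} / {r,v}

Liveness:
  L0: in=∅ out={r,u,v}
  L1: in={r} out=∅
  L2: in={r,u,v} out={r,u,v}
  L3: in={r,u,v} out={r,u,v}
  L4: in=∅ out=∅
  L5: in=∅ out={r,u,v}
  L6: in={v} out={r,u,v}
  L7: in={r,u,v} out={r,u,v}

live-out(L2) = ["r", "u", "v"]

Answer: ["r", "u", "v"]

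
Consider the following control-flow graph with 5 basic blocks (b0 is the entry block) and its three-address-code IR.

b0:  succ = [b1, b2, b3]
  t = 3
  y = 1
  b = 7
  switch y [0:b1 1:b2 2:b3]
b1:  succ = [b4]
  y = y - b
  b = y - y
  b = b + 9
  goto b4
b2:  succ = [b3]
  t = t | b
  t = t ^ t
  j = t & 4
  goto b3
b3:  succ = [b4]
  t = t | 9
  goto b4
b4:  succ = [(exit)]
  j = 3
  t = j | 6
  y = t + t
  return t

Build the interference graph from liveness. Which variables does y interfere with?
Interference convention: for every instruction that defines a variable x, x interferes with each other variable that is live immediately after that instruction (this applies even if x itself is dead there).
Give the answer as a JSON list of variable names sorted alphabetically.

Per-block:
  b0 def {b,t,y} use ∅
  b1 def {b,y} use {b,y}
  b2 def {j,t} use {b,t}
  b3 def {t} use {t}
  b4 def {j,t,y} use ∅

Liveness:
  b0: in=∅ out={b,t,y}
  b1: in={b,y} out=∅
  b2: in={b,t} out={t}
  b3: in={t} out=∅
  b4: in=∅ out=∅

Interference:
  b↔{t,y}
  j↔{t}
  t↔{b,j,y}
  y↔{b,t}

N(y) = ["b", "t"]

Answer: ["b", "t"]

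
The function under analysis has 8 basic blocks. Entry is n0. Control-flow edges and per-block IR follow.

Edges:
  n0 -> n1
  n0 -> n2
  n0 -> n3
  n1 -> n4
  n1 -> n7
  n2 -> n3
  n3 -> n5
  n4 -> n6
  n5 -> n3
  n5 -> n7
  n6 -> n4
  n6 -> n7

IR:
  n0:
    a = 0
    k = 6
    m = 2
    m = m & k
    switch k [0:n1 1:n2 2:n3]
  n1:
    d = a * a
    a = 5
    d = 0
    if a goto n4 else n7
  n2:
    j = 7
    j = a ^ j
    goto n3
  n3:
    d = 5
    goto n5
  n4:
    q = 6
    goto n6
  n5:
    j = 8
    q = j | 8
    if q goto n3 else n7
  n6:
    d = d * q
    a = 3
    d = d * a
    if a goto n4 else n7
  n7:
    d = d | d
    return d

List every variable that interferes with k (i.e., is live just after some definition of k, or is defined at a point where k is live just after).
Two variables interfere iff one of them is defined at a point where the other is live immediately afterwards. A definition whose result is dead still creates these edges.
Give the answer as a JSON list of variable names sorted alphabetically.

Answer: ["a", "m"]

Working:
Block summaries:
  n0: def={a,k,m} ue=∅
  n1: def={a,d} ue={a}
  n2: def={j} ue={a}
  n3: def={d} ue=∅
  n4: def={q} ue=∅
  n5: def={j,q} ue=∅
  n6: def={a,d} ue={d,q}
  n7: def={d} ue={d}

Live sets:
  n0: in=∅ out={a}
  n1: in={a} out={d}
  n2: in={a} out=∅
  n3: in=∅ out={d}
  n4: in={d} out={d,q}
  n5: in={d} out={d}
  n6: in={d,q} out={d}
  n7: in={d} out=∅

Conflict graph:
  a↔{d,j,k,m}
  d↔{a,j,q}
  j↔{a,d}
  k↔{a,m}
  m↔{a,k}
  q↔{d}

N(k) = ["a", "m"]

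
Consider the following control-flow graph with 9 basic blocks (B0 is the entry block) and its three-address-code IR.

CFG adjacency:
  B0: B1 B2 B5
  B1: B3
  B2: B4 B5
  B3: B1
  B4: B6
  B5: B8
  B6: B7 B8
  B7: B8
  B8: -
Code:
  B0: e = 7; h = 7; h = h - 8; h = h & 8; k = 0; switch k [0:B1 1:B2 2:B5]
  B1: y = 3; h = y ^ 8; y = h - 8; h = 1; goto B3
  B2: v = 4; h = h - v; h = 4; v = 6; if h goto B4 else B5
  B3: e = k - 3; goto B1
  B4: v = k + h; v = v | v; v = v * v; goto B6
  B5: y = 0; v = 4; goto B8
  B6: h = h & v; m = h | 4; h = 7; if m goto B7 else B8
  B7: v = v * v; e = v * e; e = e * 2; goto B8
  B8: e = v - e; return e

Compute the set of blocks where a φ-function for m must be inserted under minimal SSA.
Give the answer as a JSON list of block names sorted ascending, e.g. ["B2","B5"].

idom tree: B1←B0 B2←B0 B3←B1 B4←B2 B5←B0 B6←B4 B7←B6 B8←B0
Dom at joins:
  B1: preds {B0,B3}: {B0} ∩ {B0,B1,B3} = {B0}; idom=B0
  B5: preds {B0,B2}: {B0} ∩ {B0,B2} = {B0}; idom=B0
  B8: preds {B5,B6,B7}: {B0,B5} ∩ {B0,B2,B4,B6} ∩ {B0,B2,B4,B6,B7} = {B0}; idom=B0

Frontier:
  B1←B0: walk · to B0
  B1←B3: walk B3→B1 to B0
  B5←B0: walk · to B0
  B5←B2: walk B2 to B0
  B8←B5: walk B5 to B0
  B8←B6: walk B6→B4→B2 to B0
  B8←B7: walk B7→B6→B4→B2 to B0
  B0 → ∅
  B1 → {B1}
  B2 → {B5,B8}
  B3 → {B1}
  B4 → {B8}
  B5 → {B8}
  B6 → {B8}
  B7 → {B8}
  B8 → ∅

φ for m: defs {B6}
  DF⁺ = {B8}

Answer: ["B8"]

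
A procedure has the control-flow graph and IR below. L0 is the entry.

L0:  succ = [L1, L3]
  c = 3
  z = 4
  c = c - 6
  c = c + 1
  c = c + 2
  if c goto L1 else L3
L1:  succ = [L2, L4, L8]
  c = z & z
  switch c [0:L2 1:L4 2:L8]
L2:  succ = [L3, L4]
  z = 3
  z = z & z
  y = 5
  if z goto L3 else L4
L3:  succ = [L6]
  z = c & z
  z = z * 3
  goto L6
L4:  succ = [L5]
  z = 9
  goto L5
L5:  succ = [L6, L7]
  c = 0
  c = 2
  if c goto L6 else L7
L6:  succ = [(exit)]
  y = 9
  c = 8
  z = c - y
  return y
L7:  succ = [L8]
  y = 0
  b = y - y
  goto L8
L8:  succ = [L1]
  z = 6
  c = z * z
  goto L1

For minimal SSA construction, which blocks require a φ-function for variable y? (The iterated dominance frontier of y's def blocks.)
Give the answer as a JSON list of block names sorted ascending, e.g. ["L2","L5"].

idom tree: L1←L0 L2←L1 L3←L0 L4←L1 L5←L4 L6←L0 L7←L5 L8←L1
Join-block Dom:
  L1: preds {L0,L8}: {L0} ∩ {L0,L1,L8} = {L0}; idom=L0
  L3: preds {L0,L2}: {L0} ∩ {L0,L1,L2} = {L0}; idom=L0
  L4: preds {L1,L2}: {L0,L1} ∩ {L0,L1,L2} = {L0,L1}; idom=L1
  L6: preds {L3,L5}: {L0,L3} ∩ {L0,L1,L4,L5} = {L0}; idom=L0
  L8: preds {L1,L7}: {L0,L1} ∩ {L0,L1,L4,L5,L7} = {L0,L1}; idom=L1

DF derivation:
  join L1 pred L0: · stop@L0
  join L1 pred L8: L8→L1 stop@L0
  join L3 pred L0: · stop@L0
  join L3 pred L2: L2→L1 stop@L0
  join L4 pred L1: · stop@L1
  join L4 pred L2: L2 stop@L1
  join L6 pred L3: L3 stop@L0
  join L6 pred L5: L5→L4→L1 stop@L0
  join L8 pred L1: · stop@L1
  join L8 pred L7: L7→L5→L4 stop@L1
  L0: DF=∅
  L1: DF={L1,L3,L6}
  L2: DF={L3,L4}
  L3: DF={L6}
  L4: DF={L6,L8}
  L5: DF={L6,L8}
  L6: DF=∅
  L7: DF={L8}
  L8: DF={L1}

φ for y: defs {L2,L6,L7}
  DF⁺ = {L1,L3,L4,L6,L8}

Answer: ["L1", "L3", "L4", "L6", "L8"]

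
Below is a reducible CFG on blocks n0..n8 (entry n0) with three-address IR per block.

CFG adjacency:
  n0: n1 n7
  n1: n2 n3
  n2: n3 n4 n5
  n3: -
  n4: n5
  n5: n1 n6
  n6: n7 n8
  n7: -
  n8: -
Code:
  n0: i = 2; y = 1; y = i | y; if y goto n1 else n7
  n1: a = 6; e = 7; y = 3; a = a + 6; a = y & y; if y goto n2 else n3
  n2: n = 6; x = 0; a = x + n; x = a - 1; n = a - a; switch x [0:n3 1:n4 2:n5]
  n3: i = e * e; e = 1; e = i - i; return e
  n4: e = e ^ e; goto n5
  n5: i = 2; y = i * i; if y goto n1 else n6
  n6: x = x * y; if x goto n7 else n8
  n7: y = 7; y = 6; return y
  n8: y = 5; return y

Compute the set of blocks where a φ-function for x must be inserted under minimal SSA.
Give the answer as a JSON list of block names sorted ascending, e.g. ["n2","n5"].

idom tree: n1←n0 n2←n1 n3←n1 n4←n2 n5←n2 n6←n5 n7←n0 n8←n6
Dom at joins:
  n1: preds {n0,n5}: {n0} ∩ {n0,n1,n2,n5} = {n0}; idom=n0
  n3: preds {n1,n2}: {n0,n1} ∩ {n0,n1,n2} = {n0,n1}; idom=n1
  n5: preds {n2,n4}: {n0,n1,n2} ∩ {n0,n1,n2,n4} = {n0,n1,n2}; idom=n2
  n7: preds {n0,n6}: {n0} ∩ {n0,n1,n2,n5,n6} = {n0}; idom=n0

Frontier:
  n1←n0: walk · to n0
  n1←n5: walk n5→n2→n1 to n0
  n3←n1: walk · to n1
  n3←n2: walk n2 to n1
  n5←n2: walk · to n2
  n5←n4: walk n4 to n2
  n7←n0: walk · to n0
  n7←n6: walk n6→n5→n2→n1 to n0
  n0 → ∅
  n1 → {n1,n7}
  n2 → {n1,n3,n7}
  n3 → ∅
  n4 → {n5}
  n5 → {n1,n7}
  n6 → {n7}
  n7 → ∅
  n8 → ∅

φ for x: defs {n2,n6}
  DF⁺ = {n1,n3,n7}

Answer: ["n1", "n3", "n7"]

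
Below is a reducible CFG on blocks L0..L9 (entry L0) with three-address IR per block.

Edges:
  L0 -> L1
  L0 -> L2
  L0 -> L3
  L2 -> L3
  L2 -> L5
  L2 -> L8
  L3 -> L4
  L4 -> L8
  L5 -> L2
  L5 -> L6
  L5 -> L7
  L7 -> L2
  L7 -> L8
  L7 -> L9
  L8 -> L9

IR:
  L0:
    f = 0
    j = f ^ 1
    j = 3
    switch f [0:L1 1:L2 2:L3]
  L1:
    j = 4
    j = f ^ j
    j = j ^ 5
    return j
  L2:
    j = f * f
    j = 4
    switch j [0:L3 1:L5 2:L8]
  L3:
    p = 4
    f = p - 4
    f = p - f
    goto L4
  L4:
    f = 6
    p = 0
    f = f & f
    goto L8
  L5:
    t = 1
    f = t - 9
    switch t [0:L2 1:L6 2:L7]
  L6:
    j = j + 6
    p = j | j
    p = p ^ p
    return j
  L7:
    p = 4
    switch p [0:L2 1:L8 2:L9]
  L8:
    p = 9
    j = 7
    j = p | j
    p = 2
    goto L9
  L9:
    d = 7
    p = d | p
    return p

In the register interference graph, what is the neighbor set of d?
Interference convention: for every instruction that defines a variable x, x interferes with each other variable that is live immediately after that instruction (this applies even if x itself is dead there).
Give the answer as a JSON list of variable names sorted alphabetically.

Answer: ["p"]

Working:
Per-block:
  L0: def={f,j} ue=∅
  L1: def={j} ue={f}
  L2: def={j} ue={f}
  L3: def={f,p} ue=∅
  L4: def={f,p} ue=∅
  L5: def={f,t} ue=∅
  L6: def={j,p} ue={j}
  L7: def={p} ue=∅
  L8: def={j,p} ue=∅
  L9: def={d,p} ue={p}

Live sets:
  live L0: ∅→{f}
  live L1: {f}→∅
  live L2: {f}→{j}
  live L3: ∅→∅
  live L4: ∅→∅
  live L5: {j}→{f,j}
  live L6: {j}→∅
  live L7: {f}→{f,p}
  live L8: ∅→{p}
  live L9: {p}→∅

Interfere edges:
  d↔{p}
  f↔{j,p,t}
  j↔{f,p,t}
  p↔{d,f,j}
  t↔{f,j}

N(d) = ["p"]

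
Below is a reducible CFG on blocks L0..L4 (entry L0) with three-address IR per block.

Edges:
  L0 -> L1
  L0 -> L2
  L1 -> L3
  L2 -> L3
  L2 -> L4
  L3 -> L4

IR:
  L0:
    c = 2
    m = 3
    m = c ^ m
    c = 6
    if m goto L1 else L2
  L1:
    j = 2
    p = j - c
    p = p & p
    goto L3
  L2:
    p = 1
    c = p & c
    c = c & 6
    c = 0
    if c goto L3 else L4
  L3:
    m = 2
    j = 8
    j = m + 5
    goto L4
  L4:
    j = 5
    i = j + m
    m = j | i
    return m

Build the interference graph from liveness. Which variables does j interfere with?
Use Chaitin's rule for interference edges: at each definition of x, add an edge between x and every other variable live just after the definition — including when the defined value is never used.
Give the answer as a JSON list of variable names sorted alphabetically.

Block summaries:
  L0: {c,m} / ∅
  L1: {j,p} / {c}
  L2: {c,p} / {c}
  L3: {j,m} / ∅
  L4: {i,j,m} / {m}

Backward fixpoint:
  L0: in=∅ out={c,m}
  L1: in={c} out=∅
  L2: in={c,m} out={m}
  L3: in=∅ out={m}
  L4: in={m} out=∅

Interfere edges:
  c↔{j,m,p}
  i↔{j}
  j↔{c,i,m}
  m↔{c,j,p}
  p↔{c,m}

N(j) = ["c", "i", "m"]

Answer: ["c", "i", "m"]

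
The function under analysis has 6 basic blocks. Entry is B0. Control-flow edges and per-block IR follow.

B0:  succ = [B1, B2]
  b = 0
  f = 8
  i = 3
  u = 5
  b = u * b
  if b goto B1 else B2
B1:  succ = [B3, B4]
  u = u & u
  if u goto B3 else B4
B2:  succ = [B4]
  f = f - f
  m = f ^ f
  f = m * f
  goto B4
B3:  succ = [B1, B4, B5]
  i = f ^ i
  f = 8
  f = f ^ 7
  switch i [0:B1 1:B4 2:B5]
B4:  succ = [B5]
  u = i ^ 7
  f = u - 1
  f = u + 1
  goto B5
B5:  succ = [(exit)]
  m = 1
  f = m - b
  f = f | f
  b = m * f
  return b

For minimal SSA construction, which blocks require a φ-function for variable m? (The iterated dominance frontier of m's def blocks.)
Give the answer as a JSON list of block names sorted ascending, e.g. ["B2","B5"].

idom tree: B1←B0 B2←B0 B3←B1 B4←B0 B5←B0
Dom∩ at merges:
  B1: preds {B0,B3}: {B0} ∩ {B0,B1,B3} = {B0}; idom=B0
  B4: preds {B1,B2,B3}: {B0,B1} ∩ {B0,B2} ∩ {B0,B1,B3} = {B0}; idom=B0
  B5: preds {B3,B4}: {B0,B1,B3} ∩ {B0,B4} = {B0}; idom=B0

Frontier:
  B1←B0: walk · to B0
  B1←B3: walk B3→B1 to B0
  B4←B1: walk B1 to B0
  B4←B2: walk B2 to B0
  B4←B3: walk B3→B1 to B0
  B5←B3: walk B3→B1 to B0
  B5←B4: walk B4 to B0
  DF(B0)=∅
  DF(B1)={B1,B4,B5}
  DF(B2)={B4}
  DF(B3)={B1,B4,B5}
  DF(B4)={B5}
  DF(B5)=∅

φ for m: defs {B2,B5}
  DF⁺ = {B4,B5}

Answer: ["B4", "B5"]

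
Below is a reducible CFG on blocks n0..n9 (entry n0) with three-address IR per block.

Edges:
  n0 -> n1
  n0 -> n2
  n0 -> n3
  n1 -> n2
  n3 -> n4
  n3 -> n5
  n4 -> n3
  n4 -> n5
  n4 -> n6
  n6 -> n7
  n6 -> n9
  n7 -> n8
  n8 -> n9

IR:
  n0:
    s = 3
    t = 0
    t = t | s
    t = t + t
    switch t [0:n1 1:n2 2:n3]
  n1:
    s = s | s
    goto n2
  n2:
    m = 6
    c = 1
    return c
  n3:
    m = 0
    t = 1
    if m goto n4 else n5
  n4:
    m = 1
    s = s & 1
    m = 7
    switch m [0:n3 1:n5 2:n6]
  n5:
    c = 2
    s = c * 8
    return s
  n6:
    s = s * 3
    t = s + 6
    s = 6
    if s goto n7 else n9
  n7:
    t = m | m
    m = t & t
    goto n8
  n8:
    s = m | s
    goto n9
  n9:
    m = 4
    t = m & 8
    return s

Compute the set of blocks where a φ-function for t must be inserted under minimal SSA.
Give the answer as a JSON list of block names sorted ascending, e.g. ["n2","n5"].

idom tree: n1←n0 n2←n0 n3←n0 n4←n3 n5←n3 n6←n4 n7←n6 n8←n7 n9←n6
Dom∩ at merges:
  n2: preds {n0,n1}: {n0} ∩ {n0,n1} = {n0}; idom=n0
  n3: preds {n0,n4}: {n0} ∩ {n0,n3,n4} = {n0}; idom=n0
  n5: preds {n3,n4}: {n0,n3} ∩ {n0,n3,n4} = {n0,n3}; idom=n3
  n9: preds {n6,n8}: {n0,n3,n4,n6} ∩ {n0,n3,n4,n6,n7,n8} = {n0,n3,n4,n6}; idom=n6

Frontier:
  join n2 pred n0: · stop@n0
  join n2 pred n1: n1 stop@n0
  join n3 pred n0: · stop@n0
  join n3 pred n4: n4→n3 stop@n0
  join n5 pred n3: · stop@n3
  join n5 pred n4: n4 stop@n3
  join n9 pred n6: · stop@n6
  join n9 pred n8: n8→n7 stop@n6
  n0 → ∅
  n1 → {n2}
  n2 → ∅
  n3 → {n3}
  n4 → {n3,n5}
  n5 → ∅
  n6 → ∅
  n7 → {n9}
  n8 → {n9}
  n9 → ∅

φ for t: defs {n0,n3,n6,n7,n9}
  DF⁺ = {n3,n9}

Answer: ["n3", "n9"]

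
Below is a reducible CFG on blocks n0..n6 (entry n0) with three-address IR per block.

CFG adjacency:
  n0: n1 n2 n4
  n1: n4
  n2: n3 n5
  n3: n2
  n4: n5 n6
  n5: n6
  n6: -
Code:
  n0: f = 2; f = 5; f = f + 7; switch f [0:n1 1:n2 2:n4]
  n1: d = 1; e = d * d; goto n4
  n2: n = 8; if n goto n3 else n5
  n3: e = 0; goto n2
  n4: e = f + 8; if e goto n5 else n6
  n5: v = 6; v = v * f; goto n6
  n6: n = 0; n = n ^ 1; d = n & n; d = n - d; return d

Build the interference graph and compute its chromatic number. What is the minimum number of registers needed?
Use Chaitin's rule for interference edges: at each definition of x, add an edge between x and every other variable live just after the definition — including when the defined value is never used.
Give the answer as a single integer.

Answer: 3

Working:
Block summaries:
  n0: {f} / ∅
  n1: {d,e} / ∅
  n2: {n} / ∅
  n3: {e} / ∅
  n4: {e} / {f}
  n5: {v} / {f}
  n6: {d,n} / ∅

Live sets:
  n0: in=∅ out={f}
  n1: in={f} out={f}
  n2: in={f} out={f}
  n3: in={f} out={f}
  n4: in={f} out={f}
  n5: in={f} out=∅
  n6: in=∅ out=∅

Interference:
  d — {f,n}
  e — {f}
  f — {d,e,n,v}
  n — {d,f}
  v — {f}

Registers:
  lower bound: {d,f,n} mutually conflict ⇒ χ ≥ 3
  assign d→c1 e→c1 f→c0 n→c2 v→c1 — no edge inside a register ⇒ χ ≤ 3
  χ = 3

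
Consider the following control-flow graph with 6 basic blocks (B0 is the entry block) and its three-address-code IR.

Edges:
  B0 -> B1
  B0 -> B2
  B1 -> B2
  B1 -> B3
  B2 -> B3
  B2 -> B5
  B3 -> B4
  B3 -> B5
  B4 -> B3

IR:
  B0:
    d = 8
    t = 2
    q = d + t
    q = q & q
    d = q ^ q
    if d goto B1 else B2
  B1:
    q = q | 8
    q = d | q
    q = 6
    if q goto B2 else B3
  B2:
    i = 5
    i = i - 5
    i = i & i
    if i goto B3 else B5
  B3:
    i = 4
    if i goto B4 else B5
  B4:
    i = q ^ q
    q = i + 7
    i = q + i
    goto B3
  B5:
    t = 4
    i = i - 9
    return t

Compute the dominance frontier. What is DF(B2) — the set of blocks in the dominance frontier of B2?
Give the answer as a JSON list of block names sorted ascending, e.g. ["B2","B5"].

Answer: ["B3", "B5"]

Working:
idom tree: B1←B0 B2←B0 B3←B0 B4←B3 B5←B0
Join-block Dom:
  B2: preds {B0,B1}: {B0} ∩ {B0,B1} = {B0}; idom=B0
  B3: preds {B1,B2,B4}: {B0,B1} ∩ {B0,B2} ∩ {B0,B3,B4} = {B0}; idom=B0
  B5: preds {B2,B3}: {B0,B2} ∩ {B0,B3} = {B0}; idom=B0

DF walk-up:
  B2←B0: walk · to B0
  B2←B1: walk B1 to B0
  B3←B1: walk B1 to B0
  B3←B2: walk B2 to B0
  B3←B4: walk B4→B3 to B0
  B5←B2: walk B2 to B0
  B5←B3: walk B3 to B0
  DF(B0)=∅
  DF(B1)={B2,B3}
  DF(B2)={B3,B5}
  DF(B3)={B3,B5}
  DF(B4)={B3}
  DF(B5)=∅

DF(B2) = ["B3", "B5"]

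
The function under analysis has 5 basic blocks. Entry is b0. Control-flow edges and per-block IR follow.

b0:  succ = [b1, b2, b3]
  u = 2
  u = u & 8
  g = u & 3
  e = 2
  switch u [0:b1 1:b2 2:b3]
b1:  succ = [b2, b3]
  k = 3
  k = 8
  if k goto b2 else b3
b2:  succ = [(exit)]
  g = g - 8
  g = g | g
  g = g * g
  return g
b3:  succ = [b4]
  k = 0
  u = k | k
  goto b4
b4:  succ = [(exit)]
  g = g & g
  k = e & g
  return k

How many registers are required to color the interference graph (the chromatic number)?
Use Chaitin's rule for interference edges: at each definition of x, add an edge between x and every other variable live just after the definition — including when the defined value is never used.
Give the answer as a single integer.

Answer: 3

Derivation:
Block summaries:
  b0 def {e,g,u} use ∅
  b1 def {k} use ∅
  b2 def {g} use {g}
  b3 def {k,u} use ∅
  b4 def {g,k} use {e,g}

Liveness:
  live b0: ∅→{e,g}
  live b1: {e,g}→{e,g}
  live b2: {g}→∅
  live b3: {e,g}→{e,g}
  live b4: {e,g}→∅

Interfere edges:
  e↔{g,k,u}
  g↔{e,k,u}
  k↔{e,g}
  u↔{e,g}

Chromatic number:
  lower bound: {e,g,k} mutually conflict ⇒ χ ≥ 3
  assign e→r0 g→r1 k→r2 u→r2 — no edge inside a register ⇒ χ ≤ 3
  χ = 3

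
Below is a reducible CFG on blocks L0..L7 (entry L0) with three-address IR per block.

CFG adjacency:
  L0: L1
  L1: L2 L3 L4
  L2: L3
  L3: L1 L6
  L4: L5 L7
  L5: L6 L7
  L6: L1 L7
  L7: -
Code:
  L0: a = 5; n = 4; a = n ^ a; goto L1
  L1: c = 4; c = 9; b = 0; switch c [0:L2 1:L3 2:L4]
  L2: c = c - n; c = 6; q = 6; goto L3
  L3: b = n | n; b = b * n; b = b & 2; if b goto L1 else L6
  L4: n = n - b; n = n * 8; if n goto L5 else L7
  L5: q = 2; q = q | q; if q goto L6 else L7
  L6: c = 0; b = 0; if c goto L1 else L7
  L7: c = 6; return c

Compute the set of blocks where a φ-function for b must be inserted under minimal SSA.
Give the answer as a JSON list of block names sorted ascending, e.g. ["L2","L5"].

Answer: ["L1", "L6", "L7"]

Analysis:
idom tree: L1←L0 L2←L1 L3←L1 L4←L1 L5←L4 L6←L1 L7←L1
Dom∩ at merges:
  L1: preds {L0,L3,L6}: {L0} ∩ {L0,L1,L3} ∩ {L0,L1,L6} = {L0}; idom=L0
  L3: preds {L1,L2}: {L0,L1} ∩ {L0,L1,L2} = {L0,L1}; idom=L1
  L6: preds {L3,L5}: {L0,L1,L3} ∩ {L0,L1,L4,L5} = {L0,L1}; idom=L1
  L7: preds {L4,L5,L6}: {L0,L1,L4} ∩ {L0,L1,L4,L5} ∩ {L0,L1,L6} = {L0,L1}; idom=L1

DF derivation:
  join L1 pred L0: · stop@L0
  join L1 pred L3: L3→L1 stop@L0
  join L1 pred L6: L6→L1 stop@L0
  join L3 pred L1: · stop@L1
  join L3 pred L2: L2 stop@L1
  join L6 pred L3: L3 stop@L1
  join L6 pred L5: L5→L4 stop@L1
  join L7 pred L4: L4 stop@L1
  join L7 pred L5: L5→L4 stop@L1
  join L7 pred L6: L6 stop@L1
  L0 → ∅
  L1 → {L1}
  L2 → {L3}
  L3 → {L1,L6}
  L4 → {L6,L7}
  L5 → {L6,L7}
  L6 → {L1,L7}
  L7 → ∅

φ for b: defs {L1,L3,L6}
  DF⁺ = {L1,L6,L7}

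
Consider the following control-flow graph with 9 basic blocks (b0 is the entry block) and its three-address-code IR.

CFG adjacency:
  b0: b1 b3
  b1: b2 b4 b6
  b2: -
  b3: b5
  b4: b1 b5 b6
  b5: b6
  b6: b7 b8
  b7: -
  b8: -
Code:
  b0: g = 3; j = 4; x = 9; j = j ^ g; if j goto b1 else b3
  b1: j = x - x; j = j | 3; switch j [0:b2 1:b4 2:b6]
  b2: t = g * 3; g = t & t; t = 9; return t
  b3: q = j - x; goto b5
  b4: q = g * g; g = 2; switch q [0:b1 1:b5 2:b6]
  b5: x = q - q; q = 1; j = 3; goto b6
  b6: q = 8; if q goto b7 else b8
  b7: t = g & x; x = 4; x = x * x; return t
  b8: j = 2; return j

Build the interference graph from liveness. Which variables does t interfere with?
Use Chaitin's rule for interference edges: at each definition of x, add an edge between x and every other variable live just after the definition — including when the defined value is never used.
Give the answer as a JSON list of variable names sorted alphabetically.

Per-block:
  b0: {g,j,x} / ∅
  b1: {j} / {x}
  b2: {g,t} / {g}
  b3: {q} / {j,x}
  b4: {g,q} / {g}
  b5: {j,q,x} / {q}
  b6: {q} / ∅
  b7: {t,x} / {g,x}
  b8: {j} / ∅

Liveness:
  live b0: ∅→{g,j,x}
  live b1: {g,x}→{g,x}
  live b2: {g}→∅
  live b3: {g,j,x}→{g,q}
  live b4: {g,x}→{g,q,x}
  live b5: {g,q}→{g,x}
  live b6: {g,x}→{g,x}
  live b7: {g,x}→∅
  live b8: ∅→∅

Conflict graph:
  g — {j,q,x}
  j — {g,x}
  q — {g,x}
  t — {x}
  x — {g,j,q,t}

N(t) = ["x"]

Answer: ["x"]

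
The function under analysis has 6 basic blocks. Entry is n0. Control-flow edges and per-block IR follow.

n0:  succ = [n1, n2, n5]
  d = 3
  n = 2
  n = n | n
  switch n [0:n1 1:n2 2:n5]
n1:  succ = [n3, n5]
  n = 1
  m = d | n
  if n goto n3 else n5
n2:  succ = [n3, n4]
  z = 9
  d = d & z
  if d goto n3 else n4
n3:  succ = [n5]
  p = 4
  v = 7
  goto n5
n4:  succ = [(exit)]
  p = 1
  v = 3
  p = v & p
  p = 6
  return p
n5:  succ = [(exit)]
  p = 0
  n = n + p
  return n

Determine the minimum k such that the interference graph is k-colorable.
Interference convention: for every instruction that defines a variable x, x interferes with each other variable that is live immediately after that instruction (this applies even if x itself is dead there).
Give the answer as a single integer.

Answer: 3

Derivation:
Per-block:
  n0: def={d,n} ue=∅
  n1: def={m,n} ue={d}
  n2: def={d,z} ue={d}
  n3: def={p,v} ue=∅
  n4: def={p,v} ue=∅
  n5: def={n,p} ue={n}

Liveness:
  n0 li=∅ lo={d,n}
  n1 li={d} lo={n}
  n2 li={d,n} lo={n}
  n3 li={n} lo={n}
  n4 li=∅ lo=∅
  n5 li={n} lo=∅

Interfere edges:
  d: {n,z}
  m: {n}
  n: {d,m,p,v,z}
  p: {n,v}
  v: {n,p}
  z: {d,n}

Colouring:
  lower bound: {d,n,z} mutually conflict ⇒ χ ≥ 3
  3-colouring: c0={n}  c1={d,m,p}  c2={v,z}
  χ = 3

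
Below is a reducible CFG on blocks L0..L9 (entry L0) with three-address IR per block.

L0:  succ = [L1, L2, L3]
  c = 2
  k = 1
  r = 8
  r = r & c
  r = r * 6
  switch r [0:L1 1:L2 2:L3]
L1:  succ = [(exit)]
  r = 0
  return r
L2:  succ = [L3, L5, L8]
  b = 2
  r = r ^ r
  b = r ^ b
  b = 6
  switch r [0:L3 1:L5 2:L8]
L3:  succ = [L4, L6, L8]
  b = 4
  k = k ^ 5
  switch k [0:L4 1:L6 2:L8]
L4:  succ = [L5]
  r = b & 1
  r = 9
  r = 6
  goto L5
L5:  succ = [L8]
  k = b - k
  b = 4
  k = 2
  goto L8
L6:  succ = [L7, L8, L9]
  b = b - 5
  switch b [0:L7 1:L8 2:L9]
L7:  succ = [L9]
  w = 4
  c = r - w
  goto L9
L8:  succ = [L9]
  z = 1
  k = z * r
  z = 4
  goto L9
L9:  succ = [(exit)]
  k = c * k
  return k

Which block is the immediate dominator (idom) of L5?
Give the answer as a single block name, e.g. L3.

idom tree: L1←L0 L2←L0 L3←L0 L4←L3 L5←L0 L6←L3 L7←L6 L8←L0 L9←L0
Dom at joins:
  L3: preds {L0,L2}: {L0} ∩ {L0,L2} = {L0}; idom=L0
  L5: preds {L2,L4}: {L0,L2} ∩ {L0,L3,L4} = {L0}; idom=L0
  L8: preds {L2,L3,L5,L6}: {L0,L2} ∩ {L0,L3} ∩ {L0,L5} ∩ {L0,L3,L6} = {L0}; idom=L0
  L9: preds {L6,L7,L8}: {L0,L3,L6} ∩ {L0,L3,L6,L7} ∩ {L0,L8} = {L0}; idom=L0

idom(L5) = L0

Answer: L0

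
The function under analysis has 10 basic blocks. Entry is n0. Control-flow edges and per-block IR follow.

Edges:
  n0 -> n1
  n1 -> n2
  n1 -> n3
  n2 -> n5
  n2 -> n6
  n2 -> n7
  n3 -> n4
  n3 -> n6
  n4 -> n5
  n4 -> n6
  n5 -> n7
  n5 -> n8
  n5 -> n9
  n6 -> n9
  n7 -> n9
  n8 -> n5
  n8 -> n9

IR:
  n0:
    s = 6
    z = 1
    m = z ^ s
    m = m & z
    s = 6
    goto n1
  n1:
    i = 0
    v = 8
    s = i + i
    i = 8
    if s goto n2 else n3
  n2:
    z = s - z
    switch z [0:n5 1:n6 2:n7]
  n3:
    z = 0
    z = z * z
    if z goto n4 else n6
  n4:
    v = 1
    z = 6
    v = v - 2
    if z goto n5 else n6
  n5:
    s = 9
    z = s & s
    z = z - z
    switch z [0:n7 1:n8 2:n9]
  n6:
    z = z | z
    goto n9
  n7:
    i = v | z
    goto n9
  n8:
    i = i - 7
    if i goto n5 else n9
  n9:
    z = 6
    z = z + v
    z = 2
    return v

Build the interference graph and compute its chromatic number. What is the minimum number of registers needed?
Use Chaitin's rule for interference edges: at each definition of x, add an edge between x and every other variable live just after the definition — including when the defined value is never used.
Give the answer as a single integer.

Per-block:
  n0 def {m,s,z} use ∅
  n1 def {i,s,v} use ∅
  n2 def {z} use {s,z}
  n3 def {z} use ∅
  n4 def {v,z} use ∅
  n5 def {s,z} use ∅
  n6 def {z} use {z}
  n7 def {i} use {v,z}
  n8 def {i} use {i}
  n9 def {z} use {v}

Live sets:
  n0: in=∅ out={z}
  n1: in={z} out={i,s,v,z}
  n2: in={i,s,v,z} out={i,v,z}
  n3: in={i,v} out={i,v,z}
  n4: in={i} out={i,v,z}
  n5: in={i,v} out={i,v,z}
  n6: in={v,z} out={v}
  n7: in={v,z} out={v}
  n8: in={i,v} out={i,v}
  n9: in={v} out=∅

Interfere edges:
  i↔{s,v,z}
  m↔{z}
  s↔{i,v,z}
  v↔{i,s,z}
  z↔{i,m,s,v}

Chromatic number:
  {i,s,v,z} pairwise interfere (4-clique) ⇒ χ ≥ 4
  4-colouring: R0={z}  R1={i,m}  R2={s}  R3={v}
  χ = 4

Answer: 4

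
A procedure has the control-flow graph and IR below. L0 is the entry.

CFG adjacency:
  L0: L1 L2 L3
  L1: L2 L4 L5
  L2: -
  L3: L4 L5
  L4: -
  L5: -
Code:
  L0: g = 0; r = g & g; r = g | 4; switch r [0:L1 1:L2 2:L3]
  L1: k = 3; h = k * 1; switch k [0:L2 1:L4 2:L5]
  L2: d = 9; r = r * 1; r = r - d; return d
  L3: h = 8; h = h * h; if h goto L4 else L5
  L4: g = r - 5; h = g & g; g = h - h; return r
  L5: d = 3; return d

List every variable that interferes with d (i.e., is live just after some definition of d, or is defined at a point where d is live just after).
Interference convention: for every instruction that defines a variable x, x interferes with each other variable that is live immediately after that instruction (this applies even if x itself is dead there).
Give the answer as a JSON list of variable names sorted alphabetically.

def/use:
  L0 def {g,r} use ∅
  L1 def {h,k} use ∅
  L2 def {d,r} use {r}
  L3 def {h} use ∅
  L4 def {g,h} use {r}
  L5 def {d} use ∅

Live sets:
  L0 li=∅ lo={r}
  L1 li={r} lo={r}
  L2 li={r} lo=∅
  L3 li={r} lo={r}
  L4 li={r} lo=∅
  L5 li=∅ lo=∅

Conflict graph:
  d: {r}
  g: {r}
  h: {k,r}
  k: {h,r}
  r: {d,g,h,k}

N(d) = ["r"]

Answer: ["r"]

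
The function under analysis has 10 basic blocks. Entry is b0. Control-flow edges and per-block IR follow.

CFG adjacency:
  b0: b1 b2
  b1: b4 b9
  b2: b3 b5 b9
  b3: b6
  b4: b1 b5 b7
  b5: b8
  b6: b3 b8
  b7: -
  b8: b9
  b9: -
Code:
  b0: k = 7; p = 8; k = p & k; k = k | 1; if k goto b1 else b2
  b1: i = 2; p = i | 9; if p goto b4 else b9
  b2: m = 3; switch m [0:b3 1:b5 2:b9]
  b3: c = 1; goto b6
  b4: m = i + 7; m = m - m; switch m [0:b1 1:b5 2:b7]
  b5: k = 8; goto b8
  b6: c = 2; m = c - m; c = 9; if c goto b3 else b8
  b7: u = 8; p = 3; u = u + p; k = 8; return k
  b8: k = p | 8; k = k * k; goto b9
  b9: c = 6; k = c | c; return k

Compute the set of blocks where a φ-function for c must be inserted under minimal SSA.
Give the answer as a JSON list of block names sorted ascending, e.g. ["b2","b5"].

idom tree: b1←b0 b2←b0 b3←b2 b4←b1 b5←b0 b6←b3 b7←b4 b8←b0 b9←b0
Dom at joins:
  b1: preds {b0,b4}: {b0} ∩ {b0,b1,b4} = {b0}; idom=b0
  b3: preds {b2,b6}: {b0,b2} ∩ {b0,b2,b3,b6} = {b0,b2}; idom=b2
  b5: preds {b2,b4}: {b0,b2} ∩ {b0,b1,b4} = {b0}; idom=b0
  b8: preds {b5,b6}: {b0,b5} ∩ {b0,b2,b3,b6} = {b0}; idom=b0
  b9: preds {b1,b2,b8}: {b0,b1} ∩ {b0,b2} ∩ {b0,b8} = {b0}; idom=b0

DF walk-up:
  b1←b0: walk · to b0
  b1←b4: walk b4→b1 to b0
  b3←b2: walk · to b2
  b3←b6: walk b6→b3 to b2
  b5←b2: walk b2 to b0
  b5←b4: walk b4→b1 to b0
  b8←b5: walk b5 to b0
  b8←b6: walk b6→b3→b2 to b0
  b9←b1: walk b1 to b0
  b9←b2: walk b2 to b0
  b9←b8: walk b8 to b0
  b0 → ∅
  b1 → {b1,b5,b9}
  b2 → {b5,b8,b9}
  b3 → {b3,b8}
  b4 → {b1,b5}
  b5 → {b8}
  b6 → {b3,b8}
  b7 → ∅
  b8 → {b9}
  b9 → ∅

φ for c: defs {b3,b6,b9}
  DF⁺ = {b3,b8,b9}

Answer: ["b3", "b8", "b9"]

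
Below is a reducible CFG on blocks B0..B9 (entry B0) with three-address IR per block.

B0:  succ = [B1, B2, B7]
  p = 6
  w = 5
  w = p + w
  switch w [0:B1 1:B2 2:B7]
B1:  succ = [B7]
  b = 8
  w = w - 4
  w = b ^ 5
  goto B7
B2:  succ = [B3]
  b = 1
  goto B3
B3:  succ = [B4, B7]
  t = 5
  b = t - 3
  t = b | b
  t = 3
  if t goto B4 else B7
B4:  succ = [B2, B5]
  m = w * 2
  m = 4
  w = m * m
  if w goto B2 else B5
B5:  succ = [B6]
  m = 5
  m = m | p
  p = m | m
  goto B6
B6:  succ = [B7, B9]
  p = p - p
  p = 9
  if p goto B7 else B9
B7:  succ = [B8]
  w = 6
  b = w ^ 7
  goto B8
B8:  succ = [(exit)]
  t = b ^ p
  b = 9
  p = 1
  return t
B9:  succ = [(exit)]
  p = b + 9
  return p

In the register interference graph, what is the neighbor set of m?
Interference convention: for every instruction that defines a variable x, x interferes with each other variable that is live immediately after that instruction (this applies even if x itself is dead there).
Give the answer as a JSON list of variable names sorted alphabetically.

def/use:
  B0 def {p,w} use ∅
  B1 def {b,w} use {w}
  B2 def {b} use ∅
  B3 def {b,t} use ∅
  B4 def {m,w} use {w}
  B5 def {m,p} use {p}
  B6 def {p} use {p}
  B7 def {b,w} use ∅
  B8 def {b,p,t} use {b,p}
  B9 def {p} use {b}

Backward fixpoint:
  B0 li=∅ lo={p,w}
  B1 li={p,w} lo={p}
  B2 li={p,w} lo={p,w}
  B3 li={p,w} lo={b,p,w}
  B4 li={b,p,w} lo={b,p,w}
  B5 li={b,p} lo={b,p}
  B6 li={b,p} lo={b,p}
  B7 li={p} lo={b,p}
  B8 li={b,p} lo=∅
  B9 li={b} lo=∅

Interfere edges:
  b — {m,p,t,w}
  m — {b,p}
  p — {b,m,t,w}
  t — {b,p,w}
  w — {b,p,t}

N(m) = ["b", "p"]

Answer: ["b", "p"]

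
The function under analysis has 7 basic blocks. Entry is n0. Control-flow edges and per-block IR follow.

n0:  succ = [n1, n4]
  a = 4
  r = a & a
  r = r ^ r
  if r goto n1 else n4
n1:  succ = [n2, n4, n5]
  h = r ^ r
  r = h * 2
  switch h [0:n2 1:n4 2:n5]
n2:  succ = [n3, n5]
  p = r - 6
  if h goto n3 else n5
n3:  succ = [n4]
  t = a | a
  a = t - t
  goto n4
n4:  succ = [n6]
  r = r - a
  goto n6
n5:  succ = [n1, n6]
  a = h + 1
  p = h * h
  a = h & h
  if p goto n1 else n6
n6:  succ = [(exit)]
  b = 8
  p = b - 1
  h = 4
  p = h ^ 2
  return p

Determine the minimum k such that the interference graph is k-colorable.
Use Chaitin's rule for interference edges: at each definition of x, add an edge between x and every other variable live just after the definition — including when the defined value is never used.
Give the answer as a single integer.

Per-block:
  n0: {a,r} / ∅
  n1: {h,r} / {r}
  n2: {p} / {h,r}
  n3: {a,t} / {a}
  n4: {r} / {a,r}
  n5: {a,p} / {h}
  n6: {b,h,p} / ∅

Liveness:
  live n0: ∅→{a,r}
  live n1: {a,r}→{a,h,r}
  live n2: {a,h,r}→{a,h,r}
  live n3: {a,r}→{a,r}
  live n4: {a,r}→∅
  live n5: {h,r}→{a,r}
  live n6: ∅→∅

Interfere edges:
  a↔{h,p,r}
  b↔∅
  h↔{a,p,r}
  p↔{a,h,r}
  r↔{a,h,p,t}
  t↔{r}

Chromatic number:
  lower bound: {a,h,p,r} mutually conflict ⇒ χ ≥ 4
  assign a→r1 b→r0 h→r2 p→r3 r→r0 t→r1 — no edge inside a register ⇒ χ ≤ 4
  χ = 4

Answer: 4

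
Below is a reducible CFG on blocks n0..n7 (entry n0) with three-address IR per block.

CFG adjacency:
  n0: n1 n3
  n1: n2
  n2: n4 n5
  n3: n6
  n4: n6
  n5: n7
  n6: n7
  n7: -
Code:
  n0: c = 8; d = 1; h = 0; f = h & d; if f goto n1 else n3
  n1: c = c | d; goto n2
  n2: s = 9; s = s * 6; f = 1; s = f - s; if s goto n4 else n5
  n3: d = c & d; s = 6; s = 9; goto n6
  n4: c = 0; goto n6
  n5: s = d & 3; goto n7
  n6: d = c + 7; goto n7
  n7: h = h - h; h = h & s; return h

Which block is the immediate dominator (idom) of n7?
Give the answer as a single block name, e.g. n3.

idom tree: n1←n0 n2←n1 n3←n0 n4←n2 n5←n2 n6←n0 n7←n0
Join-block Dom:
  n6: preds {n3,n4}: {n0,n3} ∩ {n0,n1,n2,n4} = {n0}; idom=n0
  n7: preds {n5,n6}: {n0,n1,n2,n5} ∩ {n0,n6} = {n0}; idom=n0

idom(n7) = n0

Answer: n0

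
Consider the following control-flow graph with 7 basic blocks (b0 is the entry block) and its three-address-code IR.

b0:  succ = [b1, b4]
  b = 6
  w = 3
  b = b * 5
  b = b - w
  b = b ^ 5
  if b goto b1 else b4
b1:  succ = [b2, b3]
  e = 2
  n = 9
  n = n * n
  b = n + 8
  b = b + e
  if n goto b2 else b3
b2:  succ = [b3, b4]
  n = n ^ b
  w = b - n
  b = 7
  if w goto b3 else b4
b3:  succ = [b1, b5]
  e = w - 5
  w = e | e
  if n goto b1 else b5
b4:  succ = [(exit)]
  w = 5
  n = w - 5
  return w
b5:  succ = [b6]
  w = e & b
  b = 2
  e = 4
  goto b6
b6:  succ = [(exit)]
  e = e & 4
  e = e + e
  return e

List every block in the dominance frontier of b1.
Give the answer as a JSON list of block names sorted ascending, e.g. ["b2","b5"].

Answer: ["b1", "b4"]

Derivation:
idom tree: b1←b0 b2←b1 b3←b1 b4←b0 b5←b3 b6←b5
Dom∩ at merges:
  b1: preds {b0,b3}: {b0} ∩ {b0,b1,b3} = {b0}; idom=b0
  b3: preds {b1,b2}: {b0,b1} ∩ {b0,b1,b2} = {b0,b1}; idom=b1
  b4: preds {b0,b2}: {b0} ∩ {b0,b1,b2} = {b0}; idom=b0

Frontier:
  b1←b0: walk · to b0
  b1←b3: walk b3→b1 to b0
  b3←b1: walk · to b1
  b3←b2: walk b2 to b1
  b4←b0: walk · to b0
  b4←b2: walk b2→b1 to b0
  b0 → ∅
  b1 → {b1,b4}
  b2 → {b3,b4}
  b3 → {b1}
  b4 → ∅
  b5 → ∅
  b6 → ∅

DF(b1) = ["b1", "b4"]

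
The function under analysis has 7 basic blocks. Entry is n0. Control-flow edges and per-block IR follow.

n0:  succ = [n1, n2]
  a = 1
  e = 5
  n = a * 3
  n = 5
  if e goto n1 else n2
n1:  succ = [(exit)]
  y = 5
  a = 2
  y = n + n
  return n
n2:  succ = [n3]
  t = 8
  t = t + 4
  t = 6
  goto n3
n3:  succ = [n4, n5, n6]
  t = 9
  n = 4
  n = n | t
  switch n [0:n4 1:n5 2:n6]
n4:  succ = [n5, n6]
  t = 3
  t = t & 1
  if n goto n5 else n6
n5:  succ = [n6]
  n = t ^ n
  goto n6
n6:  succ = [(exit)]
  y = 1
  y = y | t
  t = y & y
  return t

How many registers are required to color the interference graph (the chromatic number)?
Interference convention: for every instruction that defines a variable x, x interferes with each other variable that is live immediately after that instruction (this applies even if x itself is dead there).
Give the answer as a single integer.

Answer: 3

Working:
def/use:
  n0: def={a,e,n} ue=∅
  n1: def={a,y} ue={n}
  n2: def={t} ue=∅
  n3: def={n,t} ue=∅
  n4: def={t} ue={n}
  n5: def={n} ue={n,t}
  n6: def={t,y} ue={t}

Liveness:
  n0 li=∅ lo={n}
  n1 li={n} lo=∅
  n2 li=∅ lo=∅
  n3 li=∅ lo={n,t}
  n4 li={n} lo={n,t}
  n5 li={n,t} lo={t}
  n6 li={t} lo=∅

Interfere edges:
  a↔{e,n}
  e↔{a,n}
  n↔{a,e,t,y}
  t↔{n,y}
  y↔{n,t}

Colouring:
  clique {a,e,n} ⇒ need ≥ 3
  3-colouring: R0={n}  R1={a,t}  R2={e,y}
  χ = 3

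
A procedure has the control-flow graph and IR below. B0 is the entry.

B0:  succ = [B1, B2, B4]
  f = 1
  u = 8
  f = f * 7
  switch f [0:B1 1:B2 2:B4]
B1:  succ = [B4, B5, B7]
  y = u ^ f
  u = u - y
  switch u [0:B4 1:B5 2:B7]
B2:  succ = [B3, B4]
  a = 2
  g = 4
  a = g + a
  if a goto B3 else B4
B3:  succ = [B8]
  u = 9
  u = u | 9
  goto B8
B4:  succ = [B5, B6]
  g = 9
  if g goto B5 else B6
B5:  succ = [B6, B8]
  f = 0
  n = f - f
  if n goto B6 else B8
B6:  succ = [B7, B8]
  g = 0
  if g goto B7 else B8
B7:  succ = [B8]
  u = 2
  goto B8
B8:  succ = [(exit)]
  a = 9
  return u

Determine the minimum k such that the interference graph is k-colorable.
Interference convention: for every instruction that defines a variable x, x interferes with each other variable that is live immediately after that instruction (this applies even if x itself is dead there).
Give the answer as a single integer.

Answer: 3

Working:
Per-block:
  B0 def {f,u} use ∅
  B1 def {u,y} use {f,u}
  B2 def {a,g} use ∅
  B3 def {u} use ∅
  B4 def {g} use ∅
  B5 def {f,n} use ∅
  B6 def {g} use ∅
  B7 def {u} use ∅
  B8 def {a} use {u}

Liveness:
  B0 li=∅ lo={f,u}
  B1 li={f,u} lo={u}
  B2 li={u} lo={u}
  B3 li=∅ lo={u}
  B4 li={u} lo={u}
  B5 li={u} lo={u}
  B6 li={u} lo={u}
  B7 li=∅ lo={u}
  B8 li={u} lo=∅

Interference:
  a: {g,u}
  f: {u}
  g: {a,u}
  n: {u}
  u: {a,f,g,n,y}
  y: {u}

Registers:
  lower bound: {a,g,u} mutually conflict ⇒ χ ≥ 3
  assign a→R1 f→R1 g→R2 n→R1 u→R0 y→R1 — no edge inside a register ⇒ χ ≤ 3
  χ = 3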